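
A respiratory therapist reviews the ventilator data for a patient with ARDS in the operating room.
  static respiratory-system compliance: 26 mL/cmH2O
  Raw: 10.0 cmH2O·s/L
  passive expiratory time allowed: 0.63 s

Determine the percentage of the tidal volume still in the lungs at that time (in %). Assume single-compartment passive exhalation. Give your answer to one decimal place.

τ = R × C = 10.0 × 26 mL/cmH2O = 10.0 × 0.026 L/cmH2O = 0.26 s.
Passive exhalation: V(t)/V₀ = e^(−t/τ) = e^(−0.63/0.26) = 0.08865.
Fraction remaining = 0.08865 → 8.865%.

8.9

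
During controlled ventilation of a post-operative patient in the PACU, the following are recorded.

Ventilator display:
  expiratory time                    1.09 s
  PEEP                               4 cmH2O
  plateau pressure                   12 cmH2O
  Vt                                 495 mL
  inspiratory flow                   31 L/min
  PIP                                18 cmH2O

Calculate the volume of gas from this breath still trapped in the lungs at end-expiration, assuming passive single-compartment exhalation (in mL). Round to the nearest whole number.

109

Flow: 31 L/min ÷ 60 = 0.5167 L/s.
R = (PIP − Pplat)/V̇ = (18 − 12) / 0.5167 = 6.0/0.5167 = 11.612 cmH2O·s/L.
C = Vt/(Pplat − PEEP) = 495.0 / (12 − 4) = 495.0/8.0 = 61.875 mL/cmH2O.
τ = R × C = 11.612 × 0.06188 L/cmH2O = 0.7186 s.
Fraction remaining = e^(−Te/τ) = e^(−1.09/0.7186) = 0.2194.
Trapped volume = 495.0 × 0.2194 = 108.6 mL.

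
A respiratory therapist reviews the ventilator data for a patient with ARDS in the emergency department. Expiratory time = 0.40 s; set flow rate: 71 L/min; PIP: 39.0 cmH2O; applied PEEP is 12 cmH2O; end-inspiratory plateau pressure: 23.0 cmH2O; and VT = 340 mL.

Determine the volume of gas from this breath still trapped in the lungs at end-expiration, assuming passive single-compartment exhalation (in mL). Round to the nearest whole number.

131

Flow: 71 L/min ÷ 60 = 1.1833 L/s.
R = (PIP − Pplat)/V̇ = (39.0 − 23.0) / 1.1833 = 16.0/1.1833 = 13.522 cmH2O·s/L.
C = Vt/(Pplat − PEEP) = 340.0 / (23.0 − 12) = 340.0/11.0 = 30.909 mL/cmH2O.
τ = R × C = 13.522 × 0.03091 L/cmH2O = 0.418 s.
Fraction remaining = e^(−Te/τ) = e^(−0.40/0.418) = 0.3841.
Trapped volume = 340.0 × 0.3841 = 130.59 mL.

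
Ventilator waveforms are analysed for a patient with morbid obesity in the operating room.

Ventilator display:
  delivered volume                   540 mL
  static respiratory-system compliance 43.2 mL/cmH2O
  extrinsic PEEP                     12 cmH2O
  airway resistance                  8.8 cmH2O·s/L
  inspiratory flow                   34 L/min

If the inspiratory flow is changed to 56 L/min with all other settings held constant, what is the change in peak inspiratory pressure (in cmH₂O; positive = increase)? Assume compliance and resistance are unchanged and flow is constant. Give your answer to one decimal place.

Flow: 34 L/min ÷ 60 = 0.5667 L/s.
New flow: 56 L/min ÷ 60 = 0.9333 L/s.
PIP = Vt/C + R·V̇ + PEEP (constant-flow equation of motion).
Only the resistive term changes: ΔPIP = R × ΔV̇ = 8.8 × (0.9333 − 0.5667) = 8.8 × 0.3666 = 3.226 cmH2O.

3.2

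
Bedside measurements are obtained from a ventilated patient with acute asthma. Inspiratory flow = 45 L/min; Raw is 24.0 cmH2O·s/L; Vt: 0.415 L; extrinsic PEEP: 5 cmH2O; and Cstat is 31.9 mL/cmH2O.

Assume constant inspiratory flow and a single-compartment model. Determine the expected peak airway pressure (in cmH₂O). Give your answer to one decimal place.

36.0

Flow: 45 L/min ÷ 60 = 0.75 L/s.
Equation of motion (constant flow): PIP = Vt/C + R·V̇ + PEEP.
PIP = 415/31.9 + 24.0×0.75 + 5 = 13.009 + 18.0 + 5 = 36.009 cmH2O.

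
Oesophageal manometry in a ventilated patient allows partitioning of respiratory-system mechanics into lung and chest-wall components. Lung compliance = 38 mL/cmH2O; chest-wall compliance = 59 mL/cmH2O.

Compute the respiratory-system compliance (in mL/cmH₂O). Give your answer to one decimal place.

Lung and chest wall are elastances in series: 1/Crs = 1/CL + 1/Ccw.
1/Crs = 1/38 + 1/59 = 0.04326.
Crs = 23.116 mL/cmH2O.

23.1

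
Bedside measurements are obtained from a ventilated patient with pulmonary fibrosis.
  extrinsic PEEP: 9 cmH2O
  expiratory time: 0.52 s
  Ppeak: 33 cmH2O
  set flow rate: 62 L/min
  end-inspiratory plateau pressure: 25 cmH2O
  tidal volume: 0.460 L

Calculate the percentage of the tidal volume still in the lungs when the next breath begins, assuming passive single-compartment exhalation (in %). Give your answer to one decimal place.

9.7

Flow: 62 L/min ÷ 60 = 1.0333 L/s.
R = (PIP − Pplat)/V̇ = (33 − 25) / 1.0333 = 8.0/1.0333 = 7.742 cmH2O·s/L.
C = Vt/(Pplat − PEEP) = 460.0 / (25 − 9) = 460.0/16.0 = 28.75 mL/cmH2O.
τ = R × C = 7.742 × 0.02875 L/cmH2O = 0.2226 s.
Fraction remaining at end-expiration = e^(−Te/τ) = e^(−0.52/0.2226) = 0.09671 → 9.671%.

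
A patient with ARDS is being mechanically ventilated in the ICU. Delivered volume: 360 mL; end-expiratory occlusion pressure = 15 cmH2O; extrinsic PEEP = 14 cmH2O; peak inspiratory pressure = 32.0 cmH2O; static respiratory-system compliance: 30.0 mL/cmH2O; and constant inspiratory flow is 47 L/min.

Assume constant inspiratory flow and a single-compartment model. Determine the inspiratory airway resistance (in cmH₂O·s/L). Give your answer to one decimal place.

Flow: 47 L/min ÷ 60 = 0.7833 L/s.
Total PEEP = 15 cmH2O (set 14 + intrinsic 1); this is the baseline alveolar pressure.
Equation of motion (constant flow): PIP = Vt/C + R·V̇ + PEEP.
R·V̇ = PIP − Vt/C − PEEP = 32.0 − 360/30.0 − 15 = 32.0 − 12.0 − 15 = 5.0 cmH2O.
R = 5.0 / 0.7833 = 6.383 cmH2O·s/L.

6.4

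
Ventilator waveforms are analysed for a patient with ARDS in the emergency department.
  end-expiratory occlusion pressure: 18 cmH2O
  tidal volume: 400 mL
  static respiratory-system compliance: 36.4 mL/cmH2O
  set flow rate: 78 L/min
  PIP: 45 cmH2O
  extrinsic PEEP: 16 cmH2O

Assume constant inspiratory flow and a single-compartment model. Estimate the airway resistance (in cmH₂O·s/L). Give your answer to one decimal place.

12.3

Flow: 78 L/min ÷ 60 = 1.3 L/s.
Total PEEP = 18 cmH2O (set 16 + intrinsic 2); this is the baseline alveolar pressure.
Equation of motion (constant flow): PIP = Vt/C + R·V̇ + PEEP.
R·V̇ = PIP − Vt/C − PEEP = 45 − 400/36.4 − 18 = 45 − 10.989 − 18 = 16.011 cmH2O.
R = 16.011 / 1.3 = 12.316 cmH2O·s/L.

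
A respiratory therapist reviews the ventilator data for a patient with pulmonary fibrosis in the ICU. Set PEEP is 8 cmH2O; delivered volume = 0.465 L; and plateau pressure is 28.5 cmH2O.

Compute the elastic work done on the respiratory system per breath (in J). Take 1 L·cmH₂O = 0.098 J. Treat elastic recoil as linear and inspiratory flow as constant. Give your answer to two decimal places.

0.47

Elastic work ≈ ½ × (Pplat − PEEP) × Vt = 0.5 × (28.5 − 8) × 0.465 L = 0.5 × 20.5 × 0.465 = 4.766 L·cmH2O.
× 0.098 J/(L·cmH2O) → 0.4671 J.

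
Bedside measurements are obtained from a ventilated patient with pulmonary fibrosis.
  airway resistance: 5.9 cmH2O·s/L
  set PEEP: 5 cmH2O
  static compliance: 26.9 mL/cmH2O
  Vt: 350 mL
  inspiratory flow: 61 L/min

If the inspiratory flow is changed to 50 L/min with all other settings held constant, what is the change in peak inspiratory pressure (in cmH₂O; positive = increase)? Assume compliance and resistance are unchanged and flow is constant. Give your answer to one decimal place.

-1.1

Flow: 61 L/min ÷ 60 = 1.0167 L/s.
New flow: 50 L/min ÷ 60 = 0.8333 L/s.
PIP = Vt/C + R·V̇ + PEEP (constant-flow equation of motion).
Only the resistive term changes: ΔPIP = R × ΔV̇ = 5.9 × (0.8333 − 1.0167) = 5.9 × -0.1834 = -1.082 cmH2O.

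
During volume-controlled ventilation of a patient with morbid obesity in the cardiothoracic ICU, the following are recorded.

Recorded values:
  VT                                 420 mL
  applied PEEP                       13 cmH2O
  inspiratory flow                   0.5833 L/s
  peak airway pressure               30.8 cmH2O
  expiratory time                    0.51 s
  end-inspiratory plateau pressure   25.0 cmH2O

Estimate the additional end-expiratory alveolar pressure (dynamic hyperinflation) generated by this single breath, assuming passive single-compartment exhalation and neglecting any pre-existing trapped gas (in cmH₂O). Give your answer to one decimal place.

2.8

R = (PIP − Pplat)/V̇ = (30.8 − 25.0) / 0.5833 = 5.8/0.5833 = 9.943 cmH2O·s/L.
C = Vt/(Pplat − PEEP) = 420.0 / (25.0 − 13) = 420.0/12.0 = 35.0 mL/cmH2O.
τ = R × C = 9.943 × 0.035 L/cmH2O = 0.348 s.
Fraction remaining = e^(−Te/τ) = e^(−0.51/0.348) = 0.231; trapped volume = 420.0 × 0.231 = 97.02 mL.
Additional alveolar pressure from trapping ≈ V_trapped / C = 97.02 / 35.0 = 2.772 cmH2O.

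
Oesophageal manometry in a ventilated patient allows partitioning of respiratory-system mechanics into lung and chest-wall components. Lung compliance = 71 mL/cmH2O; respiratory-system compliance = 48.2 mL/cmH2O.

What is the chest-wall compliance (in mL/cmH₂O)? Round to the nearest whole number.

1/Ccw = 1/Crs − 1/CL.
1/Ccw = 1/48.2 − 1/71 = 0.006662.
Ccw = 150.11 mL/cmH2O.

150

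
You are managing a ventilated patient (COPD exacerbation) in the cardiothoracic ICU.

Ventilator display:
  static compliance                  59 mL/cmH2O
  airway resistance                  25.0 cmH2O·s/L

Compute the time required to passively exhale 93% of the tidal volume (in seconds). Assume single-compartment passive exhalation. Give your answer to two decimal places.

3.92

τ = R × C = 25.0 × 59 mL/cmH2O = 25.0 × 0.059 L/cmH2O = 1.475 s.
Exhaled fraction f = 1 − e^(−t/τ) → t = −τ·ln(1 − f) = −1.475·ln(0.07) = 3.922 s.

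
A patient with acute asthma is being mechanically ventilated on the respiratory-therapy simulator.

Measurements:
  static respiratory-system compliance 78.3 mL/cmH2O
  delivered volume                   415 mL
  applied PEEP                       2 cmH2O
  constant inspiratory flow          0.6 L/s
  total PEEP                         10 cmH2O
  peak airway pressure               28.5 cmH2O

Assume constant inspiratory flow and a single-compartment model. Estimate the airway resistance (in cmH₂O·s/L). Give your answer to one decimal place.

Total PEEP = 10 cmH2O (set 2 + intrinsic 8); this is the baseline alveolar pressure.
Equation of motion (constant flow): PIP = Vt/C + R·V̇ + PEEP.
R·V̇ = PIP − Vt/C − PEEP = 28.5 − 415/78.3 − 10 = 28.5 − 5.3 − 10 = 13.2 cmH2O.
R = 13.2 / 0.6 = 22.0 cmH2O·s/L.

22.0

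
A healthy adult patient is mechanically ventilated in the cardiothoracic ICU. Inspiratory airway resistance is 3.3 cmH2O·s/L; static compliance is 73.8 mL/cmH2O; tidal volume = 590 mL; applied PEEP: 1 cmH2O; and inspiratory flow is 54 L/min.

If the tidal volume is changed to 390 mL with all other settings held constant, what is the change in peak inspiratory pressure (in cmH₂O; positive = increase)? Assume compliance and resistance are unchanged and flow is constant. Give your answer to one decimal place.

PIP = Vt/C + R·V̇ + PEEP (constant-flow equation of motion).
Only the elastic term changes: ΔPIP = ΔVt / C = (390 − 590) / 73.8 = -2.71 cmH2O.

-2.7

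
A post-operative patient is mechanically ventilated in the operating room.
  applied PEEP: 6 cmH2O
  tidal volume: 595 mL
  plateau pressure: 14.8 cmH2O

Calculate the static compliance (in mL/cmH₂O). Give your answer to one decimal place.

67.6

Cstat = Vt / (Pplat − PEEP) = 595 / (14.8 − 6) = 595 / 8.8 = 67.614 mL/cmH2O.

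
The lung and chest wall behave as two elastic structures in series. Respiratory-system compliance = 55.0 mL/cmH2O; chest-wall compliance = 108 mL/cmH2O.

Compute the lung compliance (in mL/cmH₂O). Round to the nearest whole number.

1/CL = 1/Crs − 1/Ccw.
1/CL = 1/55.0 − 1/108 = 0.008923.
CL = 112.07 mL/cmH2O.

112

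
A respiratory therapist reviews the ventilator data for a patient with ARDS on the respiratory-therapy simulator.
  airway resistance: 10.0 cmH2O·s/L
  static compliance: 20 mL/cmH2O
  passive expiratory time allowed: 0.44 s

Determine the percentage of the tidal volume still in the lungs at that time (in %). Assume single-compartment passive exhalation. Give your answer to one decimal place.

11.1

τ = R × C = 10.0 × 20 mL/cmH2O = 10.0 × 0.020 L/cmH2O = 0.2 s.
Passive exhalation: V(t)/V₀ = e^(−t/τ) = e^(−0.44/0.2) = 0.1108.
Fraction remaining = 0.1108 → 11.08%.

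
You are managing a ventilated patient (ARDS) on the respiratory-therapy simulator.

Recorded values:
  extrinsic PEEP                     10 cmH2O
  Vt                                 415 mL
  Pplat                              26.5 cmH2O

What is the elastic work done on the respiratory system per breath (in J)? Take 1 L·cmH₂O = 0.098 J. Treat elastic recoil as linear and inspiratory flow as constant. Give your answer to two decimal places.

Elastic work ≈ ½ × (Pplat − PEEP) × Vt = 0.5 × (26.5 − 10) × 0.415 L = 0.5 × 16.5 × 0.415 = 3.424 L·cmH2O.
× 0.098 J/(L·cmH2O) → 0.3356 J.

0.34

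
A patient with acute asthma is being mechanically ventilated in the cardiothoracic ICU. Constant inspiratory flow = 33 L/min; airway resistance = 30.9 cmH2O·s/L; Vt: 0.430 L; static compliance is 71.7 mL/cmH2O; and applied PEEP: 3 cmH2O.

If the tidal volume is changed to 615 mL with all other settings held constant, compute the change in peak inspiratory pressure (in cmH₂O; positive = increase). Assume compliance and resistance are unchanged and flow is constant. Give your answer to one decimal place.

PIP = Vt/C + R·V̇ + PEEP (constant-flow equation of motion).
Only the elastic term changes: ΔPIP = ΔVt / C = (615 − 430) / 71.7 = 2.58 cmH2O.

2.6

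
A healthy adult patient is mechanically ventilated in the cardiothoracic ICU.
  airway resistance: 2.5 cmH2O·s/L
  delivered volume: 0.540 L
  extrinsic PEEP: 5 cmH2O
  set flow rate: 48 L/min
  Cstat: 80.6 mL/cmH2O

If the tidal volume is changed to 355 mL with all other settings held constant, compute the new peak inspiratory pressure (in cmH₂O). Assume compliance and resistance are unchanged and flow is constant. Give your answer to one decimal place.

11.4

Flow: 48 L/min ÷ 60 = 0.8 L/s.
PIP = Vt/C + R·V̇ + PEEP (constant-flow equation of motion).
Only the elastic term changes: ΔPIP = ΔVt / C = (355 − 540) / 80.6 = -2.295 cmH2O.
Original PIP = 540/80.6 + 2.5×0.8 + 5 = 13.7 cmH2O; new PIP = 13.7 + (-2.295) = 11.405 cmH2O.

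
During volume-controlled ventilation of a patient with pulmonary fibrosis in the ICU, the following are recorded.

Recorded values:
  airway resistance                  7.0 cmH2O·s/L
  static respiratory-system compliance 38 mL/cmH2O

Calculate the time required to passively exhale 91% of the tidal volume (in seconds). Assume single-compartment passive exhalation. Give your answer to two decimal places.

τ = R × C = 7.0 × 38 mL/cmH2O = 7.0 × 0.038 L/cmH2O = 0.266 s.
Exhaled fraction f = 1 − e^(−t/τ) → t = −τ·ln(1 − f) = −0.266·ln(0.09) = 0.6405 s.

0.64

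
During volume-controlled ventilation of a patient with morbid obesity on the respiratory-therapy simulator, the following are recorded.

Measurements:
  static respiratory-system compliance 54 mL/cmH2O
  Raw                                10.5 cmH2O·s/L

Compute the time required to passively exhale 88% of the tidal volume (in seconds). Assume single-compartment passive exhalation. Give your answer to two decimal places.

1.20

τ = R × C = 10.5 × 54 mL/cmH2O = 10.5 × 0.054 L/cmH2O = 0.567 s.
Exhaled fraction f = 1 − e^(−t/τ) → t = −τ·ln(1 − f) = −0.567·ln(0.12) = 1.202 s.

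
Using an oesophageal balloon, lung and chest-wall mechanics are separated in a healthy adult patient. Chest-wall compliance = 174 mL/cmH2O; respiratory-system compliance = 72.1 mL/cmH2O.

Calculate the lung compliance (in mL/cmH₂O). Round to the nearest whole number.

123

1/CL = 1/Crs − 1/Ccw.
1/CL = 1/72.1 − 1/174 = 0.008122.
CL = 123.12 mL/cmH2O.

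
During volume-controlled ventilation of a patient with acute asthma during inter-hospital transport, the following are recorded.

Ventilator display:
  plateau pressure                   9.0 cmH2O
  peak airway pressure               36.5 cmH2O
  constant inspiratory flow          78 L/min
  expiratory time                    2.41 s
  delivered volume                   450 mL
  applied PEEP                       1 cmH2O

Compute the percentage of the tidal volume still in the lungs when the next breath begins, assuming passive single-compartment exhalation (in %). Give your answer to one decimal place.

Flow: 78 L/min ÷ 60 = 1.3 L/s.
R = (PIP − Pplat)/V̇ = (36.5 − 9.0) / 1.3 = 27.5/1.3 = 21.154 cmH2O·s/L.
C = Vt/(Pplat − PEEP) = 450.0 / (9.0 − 1) = 450.0/8.0 = 56.25 mL/cmH2O.
τ = R × C = 21.154 × 0.05625 L/cmH2O = 1.19 s.
Fraction remaining at end-expiration = e^(−Te/τ) = e^(−2.41/1.19) = 0.132 → 13.2%.

13.2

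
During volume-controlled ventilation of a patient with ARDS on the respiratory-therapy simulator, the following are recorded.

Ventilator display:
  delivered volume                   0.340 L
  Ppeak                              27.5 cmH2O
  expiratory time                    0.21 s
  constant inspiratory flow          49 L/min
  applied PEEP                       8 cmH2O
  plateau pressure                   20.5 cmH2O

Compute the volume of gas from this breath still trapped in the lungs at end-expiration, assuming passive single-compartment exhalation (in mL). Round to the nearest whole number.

138

Flow: 49 L/min ÷ 60 = 0.8167 L/s.
R = (PIP − Pplat)/V̇ = (27.5 − 20.5) / 0.8167 = 7.0/0.8167 = 8.571 cmH2O·s/L.
C = Vt/(Pplat − PEEP) = 340.0 / (20.5 − 8) = 340.0/12.5 = 27.2 mL/cmH2O.
τ = R × C = 8.571 × 0.0272 L/cmH2O = 0.2331 s.
Fraction remaining = e^(−Te/τ) = e^(−0.21/0.2331) = 0.4062.
Trapped volume = 340.0 × 0.4062 = 138.11 mL.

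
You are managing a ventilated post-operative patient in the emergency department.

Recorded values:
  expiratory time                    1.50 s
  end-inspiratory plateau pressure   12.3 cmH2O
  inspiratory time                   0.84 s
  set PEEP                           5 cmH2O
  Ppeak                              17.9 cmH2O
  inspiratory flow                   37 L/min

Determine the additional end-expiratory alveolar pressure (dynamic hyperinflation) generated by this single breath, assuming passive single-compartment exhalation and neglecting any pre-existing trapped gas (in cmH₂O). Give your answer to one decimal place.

0.7

Flow: 37 L/min ÷ 60 = 0.6167 L/s.
Vt = flow × Ti = 0.6167 L/s × 0.84 s × 1000 mL/L = 518.03 mL.
R = (PIP − Pplat)/V̇ = (17.9 − 12.3) / 0.6167 = 5.6/0.6167 = 9.081 cmH2O·s/L.
C = Vt/(Pplat − PEEP) = 518.03 / (12.3 − 5) = 518.03/7.3 = 70.963 mL/cmH2O.
τ = R × C = 9.081 × 0.07096 L/cmH2O = 0.6444 s.
Fraction remaining = e^(−Te/τ) = e^(−1.50/0.6444) = 0.09752; trapped volume = 518.03 × 0.09752 = 50.518 mL.
Additional alveolar pressure from trapping ≈ V_trapped / C = 50.518 / 70.963 = 0.7119 cmH2O.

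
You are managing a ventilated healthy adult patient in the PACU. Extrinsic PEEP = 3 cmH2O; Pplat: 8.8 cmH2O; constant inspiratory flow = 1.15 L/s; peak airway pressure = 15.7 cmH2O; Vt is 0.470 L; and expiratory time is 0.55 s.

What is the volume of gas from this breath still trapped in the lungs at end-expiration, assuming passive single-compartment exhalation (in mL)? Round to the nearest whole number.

152

R = (PIP − Pplat)/V̇ = (15.7 − 8.8) / 1.15 = 6.9/1.15 = 6.0 cmH2O·s/L.
C = Vt/(Pplat − PEEP) = 470.0 / (8.8 − 3) = 470.0/5.8 = 81.034 mL/cmH2O.
τ = R × C = 6.0 × 0.08103 L/cmH2O = 0.4862 s.
Fraction remaining = e^(−Te/τ) = e^(−0.55/0.4862) = 0.3226.
Trapped volume = 470.0 × 0.3226 = 151.62 mL.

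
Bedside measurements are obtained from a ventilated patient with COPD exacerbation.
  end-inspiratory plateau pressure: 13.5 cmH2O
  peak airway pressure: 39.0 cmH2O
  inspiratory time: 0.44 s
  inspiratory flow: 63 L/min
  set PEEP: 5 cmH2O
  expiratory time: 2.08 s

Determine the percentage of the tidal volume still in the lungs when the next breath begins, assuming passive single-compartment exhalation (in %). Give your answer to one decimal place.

Flow: 63 L/min ÷ 60 = 1.05 L/s.
Vt = flow × Ti = 1.05 L/s × 0.44 s × 1000 mL/L = 462.0 mL.
R = (PIP − Pplat)/V̇ = (39.0 − 13.5) / 1.05 = 25.5/1.05 = 24.286 cmH2O·s/L.
C = Vt/(Pplat − PEEP) = 462.0 / (13.5 − 5) = 462.0/8.5 = 54.353 mL/cmH2O.
τ = R × C = 24.286 × 0.05435 L/cmH2O = 1.32 s.
Fraction remaining at end-expiration = e^(−Te/τ) = e^(−2.08/1.32) = 0.2069 → 20.69%.

20.7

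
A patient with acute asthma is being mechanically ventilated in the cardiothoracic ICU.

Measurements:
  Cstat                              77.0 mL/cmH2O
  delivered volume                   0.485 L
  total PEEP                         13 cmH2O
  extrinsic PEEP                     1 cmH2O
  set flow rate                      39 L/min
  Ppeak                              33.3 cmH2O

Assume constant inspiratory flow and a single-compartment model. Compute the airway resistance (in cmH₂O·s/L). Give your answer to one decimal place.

Flow: 39 L/min ÷ 60 = 0.65 L/s.
Total PEEP = 13 cmH2O (set 1 + intrinsic 12); this is the baseline alveolar pressure.
Equation of motion (constant flow): PIP = Vt/C + R·V̇ + PEEP.
R·V̇ = PIP − Vt/C − PEEP = 33.3 − 485/77.0 − 13 = 33.3 − 6.299 − 13 = 14.001 cmH2O.
R = 14.001 / 0.65 = 21.54 cmH2O·s/L.

21.5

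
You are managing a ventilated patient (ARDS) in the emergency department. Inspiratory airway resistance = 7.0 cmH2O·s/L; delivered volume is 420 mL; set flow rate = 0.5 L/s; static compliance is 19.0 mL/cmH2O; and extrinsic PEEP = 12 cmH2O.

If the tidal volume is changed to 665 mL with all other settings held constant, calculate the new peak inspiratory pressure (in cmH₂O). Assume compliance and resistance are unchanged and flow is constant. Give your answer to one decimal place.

50.5

PIP = Vt/C + R·V̇ + PEEP (constant-flow equation of motion).
Only the elastic term changes: ΔPIP = ΔVt / C = (665 − 420) / 19.0 = 12.895 cmH2O.
Original PIP = 420/19.0 + 7.0×0.5 + 12 = 37.605 cmH2O; new PIP = 37.605 + (12.895) = 50.5 cmH2O.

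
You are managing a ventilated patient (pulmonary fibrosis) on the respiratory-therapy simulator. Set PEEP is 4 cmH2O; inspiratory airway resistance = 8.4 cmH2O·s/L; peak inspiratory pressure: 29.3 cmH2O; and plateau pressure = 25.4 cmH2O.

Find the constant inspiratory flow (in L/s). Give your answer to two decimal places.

flow = (PIP − Pplat) / Raw = 3.9 / 8.4 = 0.4643 L/s.

0.46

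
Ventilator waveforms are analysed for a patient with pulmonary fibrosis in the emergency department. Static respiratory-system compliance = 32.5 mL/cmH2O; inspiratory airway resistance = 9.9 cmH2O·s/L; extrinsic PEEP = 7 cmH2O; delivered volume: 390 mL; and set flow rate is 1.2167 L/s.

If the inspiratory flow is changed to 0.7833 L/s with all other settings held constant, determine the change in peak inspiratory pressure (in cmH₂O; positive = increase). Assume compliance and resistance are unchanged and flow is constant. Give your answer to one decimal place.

PIP = Vt/C + R·V̇ + PEEP (constant-flow equation of motion).
Only the resistive term changes: ΔPIP = R × ΔV̇ = 9.9 × (0.7833 − 1.2167) = 9.9 × -0.4334 = -4.291 cmH2O.

-4.3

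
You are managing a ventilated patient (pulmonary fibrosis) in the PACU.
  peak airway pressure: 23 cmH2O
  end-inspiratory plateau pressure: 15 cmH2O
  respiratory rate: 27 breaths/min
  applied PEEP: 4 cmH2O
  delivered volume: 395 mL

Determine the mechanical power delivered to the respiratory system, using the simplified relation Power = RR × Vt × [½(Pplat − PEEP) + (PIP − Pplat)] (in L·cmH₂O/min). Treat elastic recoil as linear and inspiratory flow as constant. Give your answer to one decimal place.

144.0

Per-breath work = Vt × [½(Pplat−PEEP) + (PIP−Pplat)] = 0.395 × [0.5×11.0 + 8.0] = 0.395 × 13.5 = 5.333 L·cmH2O.
Power = 27 × 5.333 = 143.99 L·cmH2O/min.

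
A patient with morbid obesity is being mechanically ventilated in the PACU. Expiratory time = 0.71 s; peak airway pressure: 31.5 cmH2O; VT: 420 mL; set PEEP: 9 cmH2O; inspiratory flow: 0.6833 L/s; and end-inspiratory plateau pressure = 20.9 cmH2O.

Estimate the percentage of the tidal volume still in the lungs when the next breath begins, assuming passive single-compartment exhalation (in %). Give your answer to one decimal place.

27.3

R = (PIP − Pplat)/V̇ = (31.5 − 20.9) / 0.6833 = 10.6/0.6833 = 15.513 cmH2O·s/L.
C = Vt/(Pplat − PEEP) = 420.0 / (20.9 − 9) = 420.0/11.9 = 35.294 mL/cmH2O.
τ = R × C = 15.513 × 0.03529 L/cmH2O = 0.5475 s.
Fraction remaining at end-expiration = e^(−Te/τ) = e^(−0.71/0.5475) = 0.2734 → 27.34%.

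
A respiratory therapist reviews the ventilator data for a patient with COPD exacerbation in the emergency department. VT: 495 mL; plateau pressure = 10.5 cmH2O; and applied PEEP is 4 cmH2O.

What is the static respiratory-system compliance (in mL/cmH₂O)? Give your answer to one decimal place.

76.2

Cstat = Vt / (Pplat − PEEP) = 495 / (10.5 − 4) = 495 / 6.5 = 76.154 mL/cmH2O.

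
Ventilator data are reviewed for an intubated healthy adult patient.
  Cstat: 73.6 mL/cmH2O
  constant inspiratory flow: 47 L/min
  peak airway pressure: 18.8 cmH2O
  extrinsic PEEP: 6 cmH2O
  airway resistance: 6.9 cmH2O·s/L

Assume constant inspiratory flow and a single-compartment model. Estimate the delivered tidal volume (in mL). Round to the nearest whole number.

544

Flow: 47 L/min ÷ 60 = 0.7833 L/s.
Equation of motion (constant flow): PIP = Vt/C + R·V̇ + PEEP.
Vt/C = PIP − R·V̇ − PEEP = 18.8 − 5.405 − 6 = 7.395 cmH2O.
Vt = C × 7.395 = 73.6 × 7.395 = 544.27 mL.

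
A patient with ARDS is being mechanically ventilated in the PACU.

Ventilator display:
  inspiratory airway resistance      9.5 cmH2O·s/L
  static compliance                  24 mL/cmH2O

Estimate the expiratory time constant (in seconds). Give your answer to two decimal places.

0.23

τ = R × C = 9.5 × 24 mL/cmH2O = 9.5 × 0.024 L/cmH2O = 0.228 s.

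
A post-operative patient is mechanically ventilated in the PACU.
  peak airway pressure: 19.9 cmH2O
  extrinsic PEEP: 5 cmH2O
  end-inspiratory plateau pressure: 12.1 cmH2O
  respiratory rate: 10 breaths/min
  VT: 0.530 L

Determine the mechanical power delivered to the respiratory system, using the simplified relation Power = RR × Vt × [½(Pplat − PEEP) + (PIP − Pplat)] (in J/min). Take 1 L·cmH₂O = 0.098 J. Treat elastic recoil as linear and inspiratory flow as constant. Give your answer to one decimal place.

5.9

Per-breath work = Vt × [½(Pplat−PEEP) + (PIP−Pplat)] = 0.530 × [0.5×7.1 + 7.8] = 0.530 × 11.35 = 6.016 L·cmH2O.
Power = 10 × 6.016 = 60.16 L·cmH2O/min.
× 0.098 J/(L·cmH2O) → 5.896 J/min.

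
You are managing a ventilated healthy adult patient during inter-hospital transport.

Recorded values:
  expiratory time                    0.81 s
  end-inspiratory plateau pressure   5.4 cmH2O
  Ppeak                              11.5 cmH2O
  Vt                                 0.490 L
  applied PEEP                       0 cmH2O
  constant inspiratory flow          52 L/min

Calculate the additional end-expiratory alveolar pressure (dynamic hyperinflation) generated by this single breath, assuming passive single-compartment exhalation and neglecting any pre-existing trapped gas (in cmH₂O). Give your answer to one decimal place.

1.5

Flow: 52 L/min ÷ 60 = 0.8667 L/s.
R = (PIP − Pplat)/V̇ = (11.5 − 5.4) / 0.8667 = 6.1/0.8667 = 7.038 cmH2O·s/L.
C = Vt/(Pplat − PEEP) = 490.0 / (5.4 − 0) = 490.0/5.4 = 90.741 mL/cmH2O.
τ = R × C = 7.038 × 0.09074 L/cmH2O = 0.6386 s.
Fraction remaining = e^(−Te/τ) = e^(−0.81/0.6386) = 0.2813; trapped volume = 490.0 × 0.2813 = 137.84 mL.
Additional alveolar pressure from trapping ≈ V_trapped / C = 137.84 / 90.741 = 1.519 cmH2O.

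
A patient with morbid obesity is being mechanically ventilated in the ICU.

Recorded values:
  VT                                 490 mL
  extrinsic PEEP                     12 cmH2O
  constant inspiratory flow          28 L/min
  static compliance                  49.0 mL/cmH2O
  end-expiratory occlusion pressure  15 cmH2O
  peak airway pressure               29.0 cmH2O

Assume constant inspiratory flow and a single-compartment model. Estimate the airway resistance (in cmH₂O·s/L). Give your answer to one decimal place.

Flow: 28 L/min ÷ 60 = 0.4667 L/s.
Total PEEP = 15 cmH2O (set 12 + intrinsic 3); this is the baseline alveolar pressure.
Equation of motion (constant flow): PIP = Vt/C + R·V̇ + PEEP.
R·V̇ = PIP − Vt/C − PEEP = 29.0 − 490/49.0 − 15 = 29.0 − 10.0 − 15 = 4.0 cmH2O.
R = 4.0 / 0.4667 = 8.571 cmH2O·s/L.

8.6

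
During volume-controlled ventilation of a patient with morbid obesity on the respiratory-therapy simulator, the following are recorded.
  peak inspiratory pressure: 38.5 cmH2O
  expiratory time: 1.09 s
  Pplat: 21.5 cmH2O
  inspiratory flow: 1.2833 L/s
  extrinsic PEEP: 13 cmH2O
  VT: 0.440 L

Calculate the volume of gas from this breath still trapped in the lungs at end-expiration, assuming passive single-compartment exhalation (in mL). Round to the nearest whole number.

90

R = (PIP − Pplat)/V̇ = (38.5 − 21.5) / 1.2833 = 17.0/1.2833 = 13.247 cmH2O·s/L.
C = Vt/(Pplat − PEEP) = 440.0 / (21.5 − 13) = 440.0/8.5 = 51.765 mL/cmH2O.
τ = R × C = 13.247 × 0.05177 L/cmH2O = 0.6858 s.
Fraction remaining = e^(−Te/τ) = e^(−1.09/0.6858) = 0.2041.
Trapped volume = 440.0 × 0.2041 = 89.804 mL.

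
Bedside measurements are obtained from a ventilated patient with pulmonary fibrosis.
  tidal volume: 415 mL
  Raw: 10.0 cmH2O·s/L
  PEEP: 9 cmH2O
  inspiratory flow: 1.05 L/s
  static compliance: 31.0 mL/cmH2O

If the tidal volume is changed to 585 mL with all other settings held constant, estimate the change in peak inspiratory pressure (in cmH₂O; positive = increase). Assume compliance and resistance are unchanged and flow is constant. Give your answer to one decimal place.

PIP = Vt/C + R·V̇ + PEEP (constant-flow equation of motion).
Only the elastic term changes: ΔPIP = ΔVt / C = (585 − 415) / 31.0 = 5.484 cmH2O.

5.5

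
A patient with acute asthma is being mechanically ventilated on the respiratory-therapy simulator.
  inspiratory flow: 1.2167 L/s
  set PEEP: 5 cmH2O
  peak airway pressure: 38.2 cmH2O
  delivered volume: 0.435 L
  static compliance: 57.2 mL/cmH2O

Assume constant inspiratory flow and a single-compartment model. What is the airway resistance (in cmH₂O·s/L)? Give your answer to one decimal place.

21.0

Equation of motion (constant flow): PIP = Vt/C + R·V̇ + PEEP.
R·V̇ = PIP − Vt/C − PEEP = 38.2 − 435/57.2 − 5 = 38.2 − 7.605 − 5 = 25.595 cmH2O.
R = 25.595 / 1.2167 = 21.036 cmH2O·s/L.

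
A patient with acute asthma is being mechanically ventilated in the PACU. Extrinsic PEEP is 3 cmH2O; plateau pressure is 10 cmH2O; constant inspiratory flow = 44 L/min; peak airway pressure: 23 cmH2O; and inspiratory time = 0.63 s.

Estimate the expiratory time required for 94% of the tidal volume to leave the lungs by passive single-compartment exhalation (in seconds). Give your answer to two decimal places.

Flow: 44 L/min ÷ 60 = 0.7333 L/s.
Vt = flow × Ti = 0.7333 L/s × 0.63 s × 1000 mL/L = 461.98 mL.
R = (PIP − Pplat)/V̇ = (23 − 10) / 0.7333 = 13.0/0.7333 = 17.728 cmH2O·s/L.
C = Vt/(Pplat − PEEP) = 461.98 / (10 − 3) = 461.98/7.0 = 65.997 mL/cmH2O.
τ = R × C = 17.728 × 0.066 L/cmH2O = 1.17 s.
t = −τ·ln(1 − 0.94) = −1.17·ln(0.06) = 3.292 s.

3.29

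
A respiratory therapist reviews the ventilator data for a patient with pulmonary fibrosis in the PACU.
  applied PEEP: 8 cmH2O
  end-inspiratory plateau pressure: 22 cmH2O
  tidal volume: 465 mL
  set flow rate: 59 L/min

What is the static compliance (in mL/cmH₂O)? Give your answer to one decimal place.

33.2

Cstat = Vt / (Pplat − PEEP) = 465 / (22 − 8) = 465 / 14.0 = 33.214 mL/cmH2O.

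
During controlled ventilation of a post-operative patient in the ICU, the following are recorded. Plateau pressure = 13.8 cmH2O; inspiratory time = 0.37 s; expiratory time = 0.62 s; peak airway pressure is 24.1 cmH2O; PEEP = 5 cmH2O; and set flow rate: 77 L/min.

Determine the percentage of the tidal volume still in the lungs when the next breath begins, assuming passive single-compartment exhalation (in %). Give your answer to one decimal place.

Flow: 77 L/min ÷ 60 = 1.2833 L/s.
Vt = flow × Ti = 1.2833 L/s × 0.37 s × 1000 mL/L = 474.82 mL.
R = (PIP − Pplat)/V̇ = (24.1 − 13.8) / 1.2833 = 10.3/1.2833 = 8.026 cmH2O·s/L.
C = Vt/(Pplat − PEEP) = 474.82 / (13.8 − 5) = 474.82/8.8 = 53.957 mL/cmH2O.
τ = R × C = 8.026 × 0.05396 L/cmH2O = 0.4331 s.
Fraction remaining at end-expiration = e^(−Te/τ) = e^(−0.62/0.4331) = 0.2389 → 23.89%.

23.9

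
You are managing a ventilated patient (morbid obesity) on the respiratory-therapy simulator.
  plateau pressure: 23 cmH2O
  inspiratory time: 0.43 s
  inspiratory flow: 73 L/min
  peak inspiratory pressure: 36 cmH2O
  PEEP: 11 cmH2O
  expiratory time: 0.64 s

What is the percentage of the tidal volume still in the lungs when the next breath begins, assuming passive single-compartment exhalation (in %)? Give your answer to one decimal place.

Flow: 73 L/min ÷ 60 = 1.2167 L/s.
Vt = flow × Ti = 1.2167 L/s × 0.43 s × 1000 mL/L = 523.18 mL.
R = (PIP − Pplat)/V̇ = (36 − 23) / 1.2167 = 13.0/1.2167 = 10.685 cmH2O·s/L.
C = Vt/(Pplat − PEEP) = 523.18 / (23 − 11) = 523.18/12.0 = 43.598 mL/cmH2O.
τ = R × C = 10.685 × 0.0436 L/cmH2O = 0.4659 s.
Fraction remaining at end-expiration = e^(−Te/τ) = e^(−0.64/0.4659) = 0.2532 → 25.32%.

25.3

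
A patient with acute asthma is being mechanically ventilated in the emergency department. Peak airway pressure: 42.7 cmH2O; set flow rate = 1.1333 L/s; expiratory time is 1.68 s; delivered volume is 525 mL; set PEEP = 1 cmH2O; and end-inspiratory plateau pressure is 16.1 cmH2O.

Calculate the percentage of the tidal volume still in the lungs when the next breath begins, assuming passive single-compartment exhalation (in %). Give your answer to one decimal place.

12.8

R = (PIP − Pplat)/V̇ = (42.7 − 16.1) / 1.1333 = 26.6/1.1333 = 23.471 cmH2O·s/L.
C = Vt/(Pplat − PEEP) = 525.0 / (16.1 − 1) = 525.0/15.1 = 34.768 mL/cmH2O.
τ = R × C = 23.471 × 0.03477 L/cmH2O = 0.8161 s.
Fraction remaining at end-expiration = e^(−Te/τ) = e^(−1.68/0.8161) = 0.1276 → 12.76%.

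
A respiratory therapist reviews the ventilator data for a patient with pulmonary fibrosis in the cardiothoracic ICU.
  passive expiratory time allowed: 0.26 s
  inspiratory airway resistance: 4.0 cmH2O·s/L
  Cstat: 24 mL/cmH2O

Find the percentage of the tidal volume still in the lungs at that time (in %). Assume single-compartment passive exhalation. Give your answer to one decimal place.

τ = R × C = 4.0 × 24 mL/cmH2O = 4.0 × 0.024 L/cmH2O = 0.096 s.
Passive exhalation: V(t)/V₀ = e^(−t/τ) = e^(−0.26/0.096) = 0.06665.
Fraction remaining = 0.06665 → 6.665%.

6.7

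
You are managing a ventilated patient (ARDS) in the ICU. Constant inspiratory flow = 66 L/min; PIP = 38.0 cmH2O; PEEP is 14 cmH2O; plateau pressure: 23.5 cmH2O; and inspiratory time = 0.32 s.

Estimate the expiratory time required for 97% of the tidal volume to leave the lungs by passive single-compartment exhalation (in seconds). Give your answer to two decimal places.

1.71

Flow: 66 L/min ÷ 60 = 1.1 L/s.
Vt = flow × Ti = 1.1 L/s × 0.32 s × 1000 mL/L = 352.0 mL.
R = (PIP − Pplat)/V̇ = (38.0 − 23.5) / 1.1 = 14.5/1.1 = 13.182 cmH2O·s/L.
C = Vt/(Pplat − PEEP) = 352.0 / (23.5 − 14) = 352.0/9.5 = 37.053 mL/cmH2O.
τ = R × C = 13.182 × 0.03705 L/cmH2O = 0.4884 s.
t = −τ·ln(1 − 0.97) = −0.4884·ln(0.03) = 1.713 s.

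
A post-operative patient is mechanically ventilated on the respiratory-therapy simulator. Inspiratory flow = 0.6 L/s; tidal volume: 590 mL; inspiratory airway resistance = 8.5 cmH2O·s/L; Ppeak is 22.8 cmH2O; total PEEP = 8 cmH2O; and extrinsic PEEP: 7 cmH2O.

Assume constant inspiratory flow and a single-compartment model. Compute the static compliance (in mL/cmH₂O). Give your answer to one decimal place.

Total PEEP = 8 cmH2O (set 7 + intrinsic 1); this is the baseline alveolar pressure.
Equation of motion (constant flow): PIP = Vt/C + R·V̇ + PEEP.
Vt/C = PIP − R·V̇ − PEEP = 22.8 − 8.5×0.6 − 8 = 22.8 − 5.1 − 8 = 9.7 cmH2O.
C = Vt / 9.7 = 590 / 9.7 = 60.825 mL/cmH2O.

60.8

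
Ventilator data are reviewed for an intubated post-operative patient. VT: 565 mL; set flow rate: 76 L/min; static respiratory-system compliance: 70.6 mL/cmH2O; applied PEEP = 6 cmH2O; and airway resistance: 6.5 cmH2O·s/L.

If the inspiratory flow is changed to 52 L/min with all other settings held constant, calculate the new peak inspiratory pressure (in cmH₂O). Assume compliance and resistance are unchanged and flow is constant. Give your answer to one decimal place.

19.6

Flow: 76 L/min ÷ 60 = 1.2667 L/s.
New flow: 52 L/min ÷ 60 = 0.8667 L/s.
PIP = Vt/C + R·V̇ + PEEP (constant-flow equation of motion).
Only the resistive term changes: ΔPIP = R × ΔV̇ = 6.5 × (0.8667 − 1.2667) = 6.5 × -0.4 = -2.6 cmH2O.
Original PIP = 565/70.6 + 6.5×1.2667 + 6 = 22.236 cmH2O; new PIP = 22.236 + (-2.6) = 19.636 cmH2O.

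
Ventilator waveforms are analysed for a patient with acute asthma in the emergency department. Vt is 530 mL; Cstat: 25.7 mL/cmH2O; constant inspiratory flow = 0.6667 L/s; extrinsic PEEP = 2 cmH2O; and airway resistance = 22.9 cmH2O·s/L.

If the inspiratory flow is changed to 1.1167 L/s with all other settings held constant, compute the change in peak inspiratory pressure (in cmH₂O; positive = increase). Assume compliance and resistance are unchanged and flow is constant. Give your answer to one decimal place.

PIP = Vt/C + R·V̇ + PEEP (constant-flow equation of motion).
Only the resistive term changes: ΔPIP = R × ΔV̇ = 22.9 × (1.1167 − 0.6667) = 22.9 × 0.45 = 10.305 cmH2O.

10.3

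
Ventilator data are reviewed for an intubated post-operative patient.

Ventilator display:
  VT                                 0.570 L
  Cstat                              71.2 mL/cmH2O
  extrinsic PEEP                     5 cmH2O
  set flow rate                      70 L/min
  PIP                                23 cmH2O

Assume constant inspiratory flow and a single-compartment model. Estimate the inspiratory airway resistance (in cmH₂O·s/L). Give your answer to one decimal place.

Flow: 70 L/min ÷ 60 = 1.1667 L/s.
Equation of motion (constant flow): PIP = Vt/C + R·V̇ + PEEP.
R·V̇ = PIP − Vt/C − PEEP = 23 − 570/71.2 − 5 = 23 − 8.006 − 5 = 9.994 cmH2O.
R = 9.994 / 1.1667 = 8.566 cmH2O·s/L.

8.6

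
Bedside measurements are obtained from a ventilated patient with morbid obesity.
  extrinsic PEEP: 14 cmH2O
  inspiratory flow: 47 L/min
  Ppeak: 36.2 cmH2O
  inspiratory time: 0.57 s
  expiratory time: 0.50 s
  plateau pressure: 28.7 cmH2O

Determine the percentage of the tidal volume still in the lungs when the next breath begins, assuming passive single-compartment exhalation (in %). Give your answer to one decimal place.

17.9

Flow: 47 L/min ÷ 60 = 0.7833 L/s.
Vt = flow × Ti = 0.7833 L/s × 0.57 s × 1000 mL/L = 446.48 mL.
R = (PIP − Pplat)/V̇ = (36.2 − 28.7) / 0.7833 = 7.5/0.7833 = 9.575 cmH2O·s/L.
C = Vt/(Pplat − PEEP) = 446.48 / (28.7 − 14) = 446.48/14.7 = 30.373 mL/cmH2O.
τ = R × C = 9.575 × 0.03037 L/cmH2O = 0.2908 s.
Fraction remaining at end-expiration = e^(−Te/τ) = e^(−0.50/0.2908) = 0.1792 → 17.92%.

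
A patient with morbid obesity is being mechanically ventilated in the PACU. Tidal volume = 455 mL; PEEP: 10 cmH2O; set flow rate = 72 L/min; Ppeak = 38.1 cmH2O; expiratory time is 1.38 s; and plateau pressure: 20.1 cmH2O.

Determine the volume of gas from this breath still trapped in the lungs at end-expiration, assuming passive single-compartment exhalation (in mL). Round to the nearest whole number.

Flow: 72 L/min ÷ 60 = 1.2 L/s.
R = (PIP − Pplat)/V̇ = (38.1 − 20.1) / 1.2 = 18.0/1.2 = 15.0 cmH2O·s/L.
C = Vt/(Pplat − PEEP) = 455.0 / (20.1 − 10) = 455.0/10.1 = 45.05 mL/cmH2O.
τ = R × C = 15.0 × 0.04505 L/cmH2O = 0.6758 s.
Fraction remaining = e^(−Te/τ) = e^(−1.38/0.6758) = 0.1298.
Trapped volume = 455.0 × 0.1298 = 59.059 mL.

59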